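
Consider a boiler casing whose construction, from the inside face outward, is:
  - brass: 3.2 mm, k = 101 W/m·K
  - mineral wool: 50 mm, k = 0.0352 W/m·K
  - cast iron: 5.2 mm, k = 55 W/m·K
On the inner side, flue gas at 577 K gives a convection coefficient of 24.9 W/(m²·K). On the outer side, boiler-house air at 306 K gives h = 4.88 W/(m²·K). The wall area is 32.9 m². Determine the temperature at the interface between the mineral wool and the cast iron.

T ≈ 339 K

Using the resistance-network approach (series):
R_inner film = 1/(h_i·A) = 1/(24.9×32.9) = 0.001221 K/W
R_brass = L/(kA) = 0.0032/(101×32.9) = 9.63×10^-7 K/W
R_mineral wool = L/(kA) = 0.05/(0.0352×32.9) = 0.04317 K/W
R_cast iron = L/(kA) = 0.0052/(55×32.9) = 2.874×10^-6 K/W
R_outer film = 1/(h_o·A) = 1/(4.88×32.9) = 0.006229 K/W
R_total = 0.05063 K/W;  Q = ΔT/R_total = 271/0.05063 = 5353 W
T_interface = T_inner − Q·ΣR(inner→interface) = 577 − 5350×0.0444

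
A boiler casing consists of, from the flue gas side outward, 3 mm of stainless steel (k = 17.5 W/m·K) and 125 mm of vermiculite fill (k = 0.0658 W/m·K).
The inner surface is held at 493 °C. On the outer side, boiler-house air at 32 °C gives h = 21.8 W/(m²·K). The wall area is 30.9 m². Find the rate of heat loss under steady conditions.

Treating each layer as a thermal resistance in series:
R_stainless steel = L/(kA) = 0.003/(17.5×30.9) = 5.548×10^-6 K/W
R_vermiculite fill = L/(kA) = 0.125/(0.0658×30.9) = 0.06148 K/W
R_outer film = 1/(h_o·A) = 1/(21.8×30.9) = 0.001485 K/W
R_total = 0.06297 K/W
Q = ΔT / R_total = 461 / 0.06297

Q ≈ 7320 W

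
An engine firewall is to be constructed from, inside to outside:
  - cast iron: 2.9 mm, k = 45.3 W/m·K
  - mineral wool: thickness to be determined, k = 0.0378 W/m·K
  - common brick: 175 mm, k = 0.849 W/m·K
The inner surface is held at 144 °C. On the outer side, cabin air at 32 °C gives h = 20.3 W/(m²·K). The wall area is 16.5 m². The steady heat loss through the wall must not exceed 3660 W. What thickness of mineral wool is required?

L ≈ 9.43 mm

Model the wall as resistances in series:
R_cast iron = L/(kA) = 0.0029/(45.3×16.5) = 3.88×10^-6 K/W
R_common brick = L/(kA) = 0.175/(0.849×16.5) = 0.01249 K/W
R_outer film = 1/(h_o·A) = 1/(20.3×16.5) = 0.002986 K/W
Sum of the known resistances R_other = 0.01548 K/W
Required total resistance R_tot = ΔT/Q_allow = 112/3660 = 0.0306 K/W
R_mineral wool = R_tot − R_other = 0.01512 K/W
L = R·k·A = 0.01512×0.0378×16.5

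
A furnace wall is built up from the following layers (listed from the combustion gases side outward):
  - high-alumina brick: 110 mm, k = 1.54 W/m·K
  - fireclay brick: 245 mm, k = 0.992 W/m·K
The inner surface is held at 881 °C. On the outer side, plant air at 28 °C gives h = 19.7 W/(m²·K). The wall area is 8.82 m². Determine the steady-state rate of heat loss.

Q ≈ 20400 W

Treating each layer as a thermal resistance in series:
R_high-alumina brick = L/(kA) = 0.11/(1.54×8.82) = 0.008098 K/W
R_fireclay brick = L/(kA) = 0.245/(0.992×8.82) = 0.028 K/W
R_outer film = 1/(h_o·A) = 1/(19.7×8.82) = 0.005755 K/W
R_total = 0.04186 K/W
Q = ΔT / R_total = 853 / 0.04186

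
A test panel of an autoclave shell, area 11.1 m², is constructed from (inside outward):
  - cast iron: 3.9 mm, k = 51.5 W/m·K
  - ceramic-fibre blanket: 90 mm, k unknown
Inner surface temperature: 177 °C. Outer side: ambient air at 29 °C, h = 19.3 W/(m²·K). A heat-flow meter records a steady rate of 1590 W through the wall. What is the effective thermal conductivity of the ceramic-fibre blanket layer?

k ≈ 0.0917 W/(m·K)

Series thermal resistances:
R_cast iron = L/(kA) = 0.0039/(51.5×11.1) = 6.822×10^-6 K/W
R_outer film = 1/(h_o·A) = 1/(19.3×11.1) = 0.004668 K/W
Sum of known resistances R_other = 0.004675 K/W
Total R = ΔT/Q = 148/1590 = 0.09308 K/W
R_ceramic-fibre blanket = R_total − R_other = 0.08841 K/W
k = L/(R·A) = 0.09/(0.08841×11.1)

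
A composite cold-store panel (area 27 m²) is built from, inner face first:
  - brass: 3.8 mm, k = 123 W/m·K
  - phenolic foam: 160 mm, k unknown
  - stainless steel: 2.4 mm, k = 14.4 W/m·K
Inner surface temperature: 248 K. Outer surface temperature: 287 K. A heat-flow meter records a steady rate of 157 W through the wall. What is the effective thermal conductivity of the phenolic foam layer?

Treating each layer as a thermal resistance in series:
R_brass = L/(kA) = 0.0038/(123×27) = 1.144×10^-6 K/W
R_stainless steel = L/(kA) = 0.0024/(14.4×27) = 6.173×10^-6 K/W
Sum of known resistances R_other = 7.317×10^-6 K/W
Total R = ΔT/Q = 39/157 = 0.2484 K/W
R_phenolic foam = R_total − R_other = 0.2484 K/W
k = L/(R·A) = 0.16/(0.2484×27)

k ≈ 0.0239 W/(m·K)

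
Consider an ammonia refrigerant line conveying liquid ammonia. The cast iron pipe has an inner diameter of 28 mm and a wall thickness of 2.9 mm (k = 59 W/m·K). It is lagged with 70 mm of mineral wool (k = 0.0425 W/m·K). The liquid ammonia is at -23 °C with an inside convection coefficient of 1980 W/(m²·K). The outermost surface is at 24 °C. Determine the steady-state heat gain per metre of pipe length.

q′ ≈ 7.66 W/m

Per-layer cylindrical resistances, series-summed:
R_inner film = 1/(h_i·2πr₁L) = 1/(1980×2π×0.014×1) = 0.005742 K/W
R_cast iron pipe wall = ln(16.9/14)/(2π×59×1) = 5.078×10^-4 K/W
R_mineral wool = ln(86.9/16.9)/(2π×0.0425×1) = 6.132 K/W
R_total = 6.138 K/W
Q = ΔT/R_total = 47/6.138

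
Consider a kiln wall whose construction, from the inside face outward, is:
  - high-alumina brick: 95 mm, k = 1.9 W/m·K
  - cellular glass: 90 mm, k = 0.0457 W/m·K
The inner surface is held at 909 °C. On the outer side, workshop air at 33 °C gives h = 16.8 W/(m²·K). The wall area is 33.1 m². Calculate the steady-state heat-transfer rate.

Q ≈ 13900 W

Series thermal resistances:
R_high-alumina brick = L/(kA) = 0.095/(1.9×33.1) = 0.001511 K/W
R_cellular glass = L/(kA) = 0.09/(0.0457×33.1) = 0.0595 K/W
R_outer film = 1/(h_o·A) = 1/(16.8×33.1) = 0.001798 K/W
R_total = 0.06281 K/W
Q = ΔT / R_total = 876 / 0.06281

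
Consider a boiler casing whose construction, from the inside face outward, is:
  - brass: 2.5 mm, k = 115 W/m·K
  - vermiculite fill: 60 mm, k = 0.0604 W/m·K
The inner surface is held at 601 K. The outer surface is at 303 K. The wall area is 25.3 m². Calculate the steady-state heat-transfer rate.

Q ≈ 7590 W

Treating each layer as a thermal resistance in series:
R_brass = L/(kA) = 0.0025/(115×25.3) = 8.593×10^-7 K/W
R_vermiculite fill = L/(kA) = 0.06/(0.0604×25.3) = 0.03926 K/W
R_total = 0.03926 K/W
Q = ΔT / R_total = 298 / 0.03926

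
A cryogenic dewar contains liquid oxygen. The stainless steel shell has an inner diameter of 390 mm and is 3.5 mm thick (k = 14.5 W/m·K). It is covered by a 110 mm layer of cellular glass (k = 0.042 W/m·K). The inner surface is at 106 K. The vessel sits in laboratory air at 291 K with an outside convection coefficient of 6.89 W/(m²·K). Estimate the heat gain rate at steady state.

Each spherical layer contributes R = (1/r_i − 1/r_o)/(4πk):
R_stainless steel shell = (1/0.195 − 1/0.1985)/(4π×14.5) = 4.962×10^-4 K/W
R_cellular glass = (1/0.1985 − 1/0.3085)/(4π×0.042) = 3.403 K/W
R_outer film = 1/(h·4πr_o²) = 1/(6.89×4π×0.3085²) = 0.1214 K/W
R_total = 3.525 K/W
Q = ΔT/R_total = 185/3.525

Q ≈ 52.5 W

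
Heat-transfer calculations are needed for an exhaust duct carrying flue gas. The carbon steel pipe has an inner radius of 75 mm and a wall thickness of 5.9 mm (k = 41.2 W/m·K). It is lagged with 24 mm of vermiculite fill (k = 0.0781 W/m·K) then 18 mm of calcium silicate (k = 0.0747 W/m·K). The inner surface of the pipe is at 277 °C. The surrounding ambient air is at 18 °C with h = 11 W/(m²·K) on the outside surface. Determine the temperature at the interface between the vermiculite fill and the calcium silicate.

Cylindrical conduction, so R = ln(r₂/r₁)/(2πkL) per layer, in series:
R_carbon steel pipe wall = ln(80.9/75)/(2π×41.2×1) = 2.925×10^-4 K/W
R_vermiculite fill = ln(104.9/80.9)/(2π×0.0781×1) = 0.5294 K/W
R_calcium silicate = ln(122.9/104.9)/(2π×0.0747×1) = 0.3374 K/W
R_outer film = 1/(h_o·2πr_oL) = 1/(11×2π×0.1229×1) = 0.1177 K/W
R_total = 0.9848 K/W
Q = ΔT/R_total = 259/0.9848
Q = 263 W/m
T_interface = T_inner − Q·ΣR(inner→interface) = 277 − 263×0.5297

T ≈ 138 °C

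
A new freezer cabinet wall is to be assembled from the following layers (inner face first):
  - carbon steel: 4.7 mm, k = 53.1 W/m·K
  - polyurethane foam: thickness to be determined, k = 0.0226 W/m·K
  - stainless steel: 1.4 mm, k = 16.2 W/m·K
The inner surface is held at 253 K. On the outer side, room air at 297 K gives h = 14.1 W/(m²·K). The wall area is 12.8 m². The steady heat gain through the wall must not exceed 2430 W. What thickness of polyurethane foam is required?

Model the wall as resistances in series:
R_carbon steel = L/(kA) = 0.0047/(53.1×12.8) = 6.915×10^-6 K/W
R_stainless steel = L/(kA) = 0.0014/(16.2×12.8) = 6.752×10^-6 K/W
R_outer film = 1/(h_o·A) = 1/(14.1×12.8) = 0.005541 K/W
Sum of the known resistances R_other = 0.005554 K/W
Required total resistance R_tot = ΔT/Q_allow = 44/2430 = 0.01811 K/W
R_polyurethane foam = R_tot − R_other = 0.01255 K/W
L = R·k·A = 0.01255×0.0226×12.8

L ≈ 3.63 mm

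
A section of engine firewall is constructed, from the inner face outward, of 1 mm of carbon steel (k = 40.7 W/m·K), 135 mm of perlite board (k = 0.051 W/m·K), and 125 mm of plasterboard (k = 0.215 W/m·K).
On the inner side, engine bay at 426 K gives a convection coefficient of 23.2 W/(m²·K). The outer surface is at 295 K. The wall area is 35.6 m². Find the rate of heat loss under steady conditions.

Q ≈ 1430 W

Thermal resistances in series:
R_inner film = 1/(h_i·A) = 1/(23.2×35.6) = 0.001211 K/W
R_carbon steel = L/(kA) = 0.001/(40.7×35.6) = 6.902×10^-7 K/W
R_perlite board = L/(kA) = 0.135/(0.051×35.6) = 0.07436 K/W
R_plasterboard = L/(kA) = 0.125/(0.215×35.6) = 0.01633 K/W
R_total = 0.0919 K/W
Q = ΔT / R_total = 131 / 0.0919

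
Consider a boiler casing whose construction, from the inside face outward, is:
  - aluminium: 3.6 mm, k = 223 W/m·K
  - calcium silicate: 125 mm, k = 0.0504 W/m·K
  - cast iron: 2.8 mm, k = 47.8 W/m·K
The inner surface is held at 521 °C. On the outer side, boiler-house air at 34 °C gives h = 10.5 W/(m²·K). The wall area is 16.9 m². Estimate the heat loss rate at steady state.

Model the wall as resistances in series:
R_aluminium = L/(kA) = 0.0036/(223×16.9) = 9.552×10^-7 K/W
R_calcium silicate = L/(kA) = 0.125/(0.0504×16.9) = 0.1468 K/W
R_cast iron = L/(kA) = 0.0028/(47.8×16.9) = 3.466×10^-6 K/W
R_outer film = 1/(h_o·A) = 1/(10.5×16.9) = 0.005635 K/W
R_total = 0.1524 K/W
Q = ΔT / R_total = 487 / 0.1524

Q ≈ 3200 W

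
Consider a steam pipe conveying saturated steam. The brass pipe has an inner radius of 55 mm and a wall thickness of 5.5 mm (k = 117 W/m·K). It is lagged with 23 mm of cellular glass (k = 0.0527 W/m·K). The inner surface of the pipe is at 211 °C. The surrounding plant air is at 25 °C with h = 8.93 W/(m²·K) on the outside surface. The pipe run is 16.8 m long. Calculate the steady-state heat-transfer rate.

Q ≈ 2630 W

Treating each annulus and film as a series resistance:
R_brass pipe wall = ln(60.5/55)/(2π×117×16.8) = 7.717×10^-6 K/W
R_cellular glass = ln(83.5/60.5)/(2π×0.0527×16.8) = 0.05792 K/W
R_outer film = 1/(h_o·2πr_oL) = 1/(8.93×2π×0.0835×16.8) = 0.0127 K/W
R_total = 0.07063 K/W
Q = ΔT/R_total = 186/0.07063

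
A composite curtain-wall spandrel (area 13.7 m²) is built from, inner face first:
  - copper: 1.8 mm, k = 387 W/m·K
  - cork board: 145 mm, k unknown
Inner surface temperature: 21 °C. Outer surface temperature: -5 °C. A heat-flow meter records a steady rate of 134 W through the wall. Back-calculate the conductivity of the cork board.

Thermal resistances in series:
R_copper = L/(kA) = 0.0018/(387×13.7) = 3.395×10^-7 K/W
Sum of known resistances R_other = 3.395×10^-7 K/W
Total R = ΔT/Q = 26/134 = 0.194 K/W
R_cork board = R_total − R_other = 0.194 K/W
k = L/(R·A) = 0.145/(0.194×13.7)

k ≈ 0.0545 W/(m·K)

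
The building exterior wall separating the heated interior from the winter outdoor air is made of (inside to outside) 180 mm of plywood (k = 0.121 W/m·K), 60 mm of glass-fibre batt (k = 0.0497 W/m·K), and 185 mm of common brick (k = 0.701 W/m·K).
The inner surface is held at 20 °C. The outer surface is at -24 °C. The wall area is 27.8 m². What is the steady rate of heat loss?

Model the wall as resistances in series:
R_plywood = L/(kA) = 0.18/(0.121×27.8) = 0.05351 K/W
R_glass-fibre batt = L/(kA) = 0.06/(0.0497×27.8) = 0.04343 K/W
R_common brick = L/(kA) = 0.185/(0.701×27.8) = 0.009493 K/W
R_total = 0.1064 K/W
Q = ΔT / R_total = 44 / 0.1064

Q ≈ 413 W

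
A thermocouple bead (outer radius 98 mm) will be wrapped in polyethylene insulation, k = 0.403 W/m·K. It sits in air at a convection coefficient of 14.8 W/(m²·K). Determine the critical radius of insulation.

For a sphere r_cr = 2k/h = 2×0.403/14.8
r_cr = 54.5 mm; since the bare radius (98 mm) is above r_cr, any added insulation will reduce heat loss.

r_cr ≈ 54.5 mm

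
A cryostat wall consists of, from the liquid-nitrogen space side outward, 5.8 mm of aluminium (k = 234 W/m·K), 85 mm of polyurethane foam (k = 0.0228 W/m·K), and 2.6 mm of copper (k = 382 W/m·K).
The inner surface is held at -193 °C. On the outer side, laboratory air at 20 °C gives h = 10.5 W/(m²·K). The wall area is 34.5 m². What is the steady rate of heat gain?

Q ≈ 1920 W

Using the resistance-network approach (series):
R_aluminium = L/(kA) = 0.0058/(234×34.5) = 7.184×10^-7 K/W
R_polyurethane foam = L/(kA) = 0.085/(0.0228×34.5) = 0.1081 K/W
R_copper = L/(kA) = 0.0026/(382×34.5) = 1.973×10^-7 K/W
R_outer film = 1/(h_o·A) = 1/(10.5×34.5) = 0.002761 K/W
R_total = 0.1108 K/W
Q = ΔT / R_total = 213 / 0.1108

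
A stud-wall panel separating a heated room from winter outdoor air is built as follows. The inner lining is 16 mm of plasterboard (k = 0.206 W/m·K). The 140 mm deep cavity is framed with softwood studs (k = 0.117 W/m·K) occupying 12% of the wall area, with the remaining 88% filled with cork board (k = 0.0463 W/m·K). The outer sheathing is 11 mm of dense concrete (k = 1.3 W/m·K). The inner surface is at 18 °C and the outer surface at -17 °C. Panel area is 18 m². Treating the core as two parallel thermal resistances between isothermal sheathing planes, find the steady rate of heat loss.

Q ≈ 238 W

Sheathing layers in series; stud and cavity paths in parallel between them.
R_inner = 0.016/(0.206×18) = 0.004315 K/W
R_stud  = 0.14/(0.117×0.12×18) = 0.554 K/W
R_cav   = 0.14/(0.0463×0.88×18) = 0.1909 K/W
1/R_core = 1/R_stud + 1/R_cav → R_core = 0.142 K/W
R_outer = 0.011/(1.3×18) = 4.701×10^-4 K/W
R_total = 0.1468 K/W
Q = ΔT/R_total = 35/0.1468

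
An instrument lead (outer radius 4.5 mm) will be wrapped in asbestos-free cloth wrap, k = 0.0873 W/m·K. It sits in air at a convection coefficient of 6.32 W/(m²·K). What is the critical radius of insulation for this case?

r_cr ≈ 13.8 mm

For a cylinder r_cr = k/h = 0.0873/6.32
r_cr = 13.8 mm; since the bare radius (4.5 mm) is below r_cr, adding a thin layer of insulation will *increase* heat loss.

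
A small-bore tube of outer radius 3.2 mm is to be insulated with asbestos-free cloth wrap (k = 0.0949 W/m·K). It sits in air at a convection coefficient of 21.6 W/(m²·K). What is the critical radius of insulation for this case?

For a cylinder r_cr = k/h = 0.0949/21.6
r_cr = 4.39 mm; since the bare radius (3.2 mm) is below r_cr, adding a thin layer of insulation will *increase* heat loss.

r_cr ≈ 4.39 mm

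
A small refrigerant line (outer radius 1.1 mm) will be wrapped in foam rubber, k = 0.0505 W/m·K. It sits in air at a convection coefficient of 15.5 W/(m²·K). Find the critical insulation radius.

For a cylinder r_cr = k/h = 0.0505/15.5
r_cr = 3.26 mm; since the bare radius (1.1 mm) is below r_cr, adding a thin layer of insulation will *increase* heat loss.

r_cr ≈ 3.26 mm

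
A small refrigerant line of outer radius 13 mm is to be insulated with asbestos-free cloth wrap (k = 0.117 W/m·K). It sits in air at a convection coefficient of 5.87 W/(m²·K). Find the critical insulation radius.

r_cr ≈ 19.9 mm

For a cylinder r_cr = k/h = 0.117/5.87
r_cr = 19.9 mm; since the bare radius (13 mm) is below r_cr, adding a thin layer of insulation will *increase* heat loss.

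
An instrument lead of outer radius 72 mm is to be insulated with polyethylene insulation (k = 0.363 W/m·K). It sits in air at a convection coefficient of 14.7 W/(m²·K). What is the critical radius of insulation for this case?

For a cylinder r_cr = k/h = 0.363/14.7
r_cr = 24.7 mm; since the bare radius (72 mm) is above r_cr, any added insulation will reduce heat loss.

r_cr ≈ 24.7 mm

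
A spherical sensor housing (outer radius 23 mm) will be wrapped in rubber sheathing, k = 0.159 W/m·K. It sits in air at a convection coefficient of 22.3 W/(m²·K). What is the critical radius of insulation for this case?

For a sphere r_cr = 2k/h = 2×0.159/22.3
r_cr = 14.3 mm; since the bare radius (23 mm) is above r_cr, any added insulation will reduce heat loss.

r_cr ≈ 14.3 mm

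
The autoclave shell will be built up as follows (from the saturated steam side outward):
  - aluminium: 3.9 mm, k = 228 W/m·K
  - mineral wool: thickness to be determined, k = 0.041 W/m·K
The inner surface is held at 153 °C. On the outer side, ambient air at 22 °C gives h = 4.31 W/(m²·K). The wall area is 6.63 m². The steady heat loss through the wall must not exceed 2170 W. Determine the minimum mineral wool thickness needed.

L ≈ 6.9 mm

Treating each layer as a thermal resistance in series:
R_aluminium = L/(kA) = 0.0039/(228×6.63) = 2.58×10^-6 K/W
R_outer film = 1/(h_o·A) = 1/(4.31×6.63) = 0.035 K/W
Sum of the known resistances R_other = 0.035 K/W
Required total resistance R_tot = ΔT/Q_allow = 131/2170 = 0.06037 K/W
R_mineral wool = R_tot − R_other = 0.02537 K/W
L = R·k·A = 0.02537×0.041×6.63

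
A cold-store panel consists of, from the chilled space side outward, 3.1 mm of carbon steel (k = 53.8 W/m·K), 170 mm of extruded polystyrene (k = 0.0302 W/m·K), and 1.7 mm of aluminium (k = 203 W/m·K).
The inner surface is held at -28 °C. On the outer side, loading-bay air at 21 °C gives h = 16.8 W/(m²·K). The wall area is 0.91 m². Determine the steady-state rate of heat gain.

Q ≈ 7.84 W

Thermal resistances in series:
R_carbon steel = L/(kA) = 0.0031/(53.8×0.91) = 6.332×10^-5 K/W
R_extruded polystyrene = L/(kA) = 0.17/(0.0302×0.91) = 6.186 K/W
R_aluminium = L/(kA) = 0.0017/(203×0.91) = 9.203×10^-6 K/W
R_outer film = 1/(h_o·A) = 1/(16.8×0.91) = 0.06541 K/W
R_total = 6.251 K/W
Q = ΔT / R_total = 49 / 6.251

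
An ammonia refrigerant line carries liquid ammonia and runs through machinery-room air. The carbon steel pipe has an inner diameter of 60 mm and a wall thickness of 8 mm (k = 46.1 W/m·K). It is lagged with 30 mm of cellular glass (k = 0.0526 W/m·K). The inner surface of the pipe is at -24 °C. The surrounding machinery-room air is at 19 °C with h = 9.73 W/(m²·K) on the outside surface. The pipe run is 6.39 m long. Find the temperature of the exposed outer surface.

T ≈ 13.8 °C

Cylindrical conduction, so R = ln(r₂/r₁)/(2πkL) per layer, in series:
R_carbon steel pipe wall = ln(38/30)/(2π×46.1×6.39) = 1.277×10^-4 K/W
R_cellular glass = ln(68/38)/(2π×0.0526×6.39) = 0.2755 K/W
R_outer film = 1/(h_o·2πr_oL) = 1/(9.73×2π×0.068×6.39) = 0.03764 K/W
R_total = 0.3133 K/W
Q = ΔT/R_total = 43/0.3133
Q = 137 W
T_interface = T_inner + Q·ΣR(inner→interface) = -24 + 137×0.2757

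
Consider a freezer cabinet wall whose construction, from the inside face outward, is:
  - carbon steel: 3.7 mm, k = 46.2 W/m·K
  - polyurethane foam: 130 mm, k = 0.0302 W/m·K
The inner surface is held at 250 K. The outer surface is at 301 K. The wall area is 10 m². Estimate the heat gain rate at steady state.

Q ≈ 118 W

Model the wall as resistances in series:
R_carbon steel = L/(kA) = 0.0037/(46.2×10) = 8.009×10^-6 K/W
R_polyurethane foam = L/(kA) = 0.13/(0.0302×10) = 0.4305 K/W
R_total = 0.4305 K/W
Q = ΔT / R_total = 51 / 0.4305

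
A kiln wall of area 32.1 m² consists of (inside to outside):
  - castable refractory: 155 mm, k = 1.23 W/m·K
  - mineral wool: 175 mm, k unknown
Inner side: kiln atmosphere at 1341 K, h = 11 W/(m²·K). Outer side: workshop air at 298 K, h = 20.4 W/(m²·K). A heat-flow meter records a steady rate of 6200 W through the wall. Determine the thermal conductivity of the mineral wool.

k ≈ 0.0341 W/(m·K)

Treating each layer as a thermal resistance in series:
R_inner film = 1/(h_i·A) = 1/(11×32.1) = 0.002832 K/W
R_castable refractory = L/(kA) = 0.155/(1.23×32.1) = 0.003926 K/W
R_outer film = 1/(h_o·A) = 1/(20.4×32.1) = 0.001527 K/W
Sum of known resistances R_other = 0.008285 K/W
Total R = ΔT/Q = 1043/6200 = 0.1682 K/W
R_mineral wool = R_total − R_other = 0.1599 K/W
k = L/(R·A) = 0.175/(0.1599×32.1)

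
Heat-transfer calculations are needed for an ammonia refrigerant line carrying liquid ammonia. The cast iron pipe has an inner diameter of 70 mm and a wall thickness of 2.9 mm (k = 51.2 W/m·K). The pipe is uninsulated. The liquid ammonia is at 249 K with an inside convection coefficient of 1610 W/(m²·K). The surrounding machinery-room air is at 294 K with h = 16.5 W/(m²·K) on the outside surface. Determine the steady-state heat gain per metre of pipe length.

Cylindrical conduction, so R = ln(r₂/r₁)/(2πkL) per layer, in series:
R_inner film = 1/(h_i·2πr₁L) = 1/(1610×2π×0.035×1) = 0.002824 K/W
R_cast iron pipe wall = ln(37.9/35)/(2π×51.2×1) = 2.474×10^-4 K/W
R_outer film = 1/(h_o·2πr_oL) = 1/(16.5×2π×0.0379×1) = 0.2545 K/W
R_total = 0.2576 K/W
Q = ΔT/R_total = 45/0.2576

q′ ≈ 175 W/m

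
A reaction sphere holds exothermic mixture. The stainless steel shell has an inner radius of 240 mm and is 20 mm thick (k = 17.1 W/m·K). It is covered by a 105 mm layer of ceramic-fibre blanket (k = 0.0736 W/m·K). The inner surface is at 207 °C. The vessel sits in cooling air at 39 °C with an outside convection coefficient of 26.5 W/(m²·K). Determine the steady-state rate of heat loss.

Q ≈ 138 W

Each spherical layer contributes R = (1/r_i − 1/r_o)/(4πk):
R_stainless steel shell = (1/0.24 − 1/0.26)/(4π×17.1) = 0.001492 K/W
R_ceramic-fibre blanket = (1/0.26 − 1/0.365)/(4π×0.0736) = 1.196 K/W
R_outer film = 1/(h·4πr_o²) = 1/(26.5×4π×0.365²) = 0.02254 K/W
R_total = 1.22 K/W
Q = ΔT/R_total = 168/1.22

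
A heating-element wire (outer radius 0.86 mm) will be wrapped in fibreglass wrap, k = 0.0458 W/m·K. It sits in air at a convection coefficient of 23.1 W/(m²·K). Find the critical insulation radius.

For a cylinder r_cr = k/h = 0.0458/23.1
r_cr = 1.98 mm; since the bare radius (0.86 mm) is below r_cr, adding a thin layer of insulation will *increase* heat loss.

r_cr ≈ 1.98 mm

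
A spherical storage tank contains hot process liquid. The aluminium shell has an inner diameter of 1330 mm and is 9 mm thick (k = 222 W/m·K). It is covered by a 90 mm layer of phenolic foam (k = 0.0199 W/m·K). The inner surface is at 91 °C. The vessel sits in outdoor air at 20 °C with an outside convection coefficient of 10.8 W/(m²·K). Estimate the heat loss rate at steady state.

Radial (spherical) resistances in series:
R_aluminium shell = (1/0.665 − 1/0.674)/(4π×222) = 7.198×10^-6 K/W
R_phenolic foam = (1/0.674 − 1/0.764)/(4π×0.0199) = 0.6989 K/W
R_outer film = 1/(h·4πr_o²) = 1/(10.8×4π×0.764²) = 0.01262 K/W
R_total = 0.7115 K/W
Q = ΔT/R_total = 71/0.7115

Q ≈ 99.8 W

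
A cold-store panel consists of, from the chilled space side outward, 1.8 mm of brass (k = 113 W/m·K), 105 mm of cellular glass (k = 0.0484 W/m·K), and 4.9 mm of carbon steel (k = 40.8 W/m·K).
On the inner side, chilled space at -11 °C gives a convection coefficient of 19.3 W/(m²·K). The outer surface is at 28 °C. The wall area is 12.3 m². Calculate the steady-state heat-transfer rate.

Using the resistance-network approach (series):
R_inner film = 1/(h_i·A) = 1/(19.3×12.3) = 0.004212 K/W
R_brass = L/(kA) = 0.0018/(113×12.3) = 1.295×10^-6 K/W
R_cellular glass = L/(kA) = 0.105/(0.0484×12.3) = 0.1764 K/W
R_carbon steel = L/(kA) = 0.0049/(40.8×12.3) = 9.764×10^-6 K/W
R_total = 0.1806 K/W
Q = ΔT / R_total = 39 / 0.1806

Q ≈ 216 W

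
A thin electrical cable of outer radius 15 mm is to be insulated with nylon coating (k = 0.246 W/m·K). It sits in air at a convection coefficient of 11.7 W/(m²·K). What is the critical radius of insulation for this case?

For a cylinder r_cr = k/h = 0.246/11.7
r_cr = 21 mm; since the bare radius (15 mm) is below r_cr, adding a thin layer of insulation will *increase* heat loss.

r_cr ≈ 21 mm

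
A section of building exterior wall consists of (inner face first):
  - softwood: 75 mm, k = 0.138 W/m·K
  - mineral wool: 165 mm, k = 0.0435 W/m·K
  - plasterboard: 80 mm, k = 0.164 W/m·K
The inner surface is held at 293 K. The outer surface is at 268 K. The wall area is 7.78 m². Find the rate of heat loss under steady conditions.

Q ≈ 40.3 W

Using the resistance-network approach (series):
R_softwood = L/(kA) = 0.075/(0.138×7.78) = 0.06986 K/W
R_mineral wool = L/(kA) = 0.165/(0.0435×7.78) = 0.4875 K/W
R_plasterboard = L/(kA) = 0.08/(0.164×7.78) = 0.0627 K/W
R_total = 0.6201 K/W
Q = ΔT / R_total = 25 / 0.6201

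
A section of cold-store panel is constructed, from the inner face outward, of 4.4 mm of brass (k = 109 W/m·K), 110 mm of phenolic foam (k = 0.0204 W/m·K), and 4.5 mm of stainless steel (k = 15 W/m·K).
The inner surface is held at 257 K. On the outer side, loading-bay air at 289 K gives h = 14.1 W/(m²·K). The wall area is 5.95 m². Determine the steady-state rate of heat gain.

Thermal resistances in series:
R_brass = L/(kA) = 0.0044/(109×5.95) = 6.784×10^-6 K/W
R_phenolic foam = L/(kA) = 0.11/(0.0204×5.95) = 0.9062 K/W
R_stainless steel = L/(kA) = 0.0045/(15×5.95) = 5.042×10^-5 K/W
R_outer film = 1/(h_o·A) = 1/(14.1×5.95) = 0.01192 K/W
R_total = 0.9182 K/W
Q = ΔT / R_total = 32 / 0.9182

Q ≈ 34.8 W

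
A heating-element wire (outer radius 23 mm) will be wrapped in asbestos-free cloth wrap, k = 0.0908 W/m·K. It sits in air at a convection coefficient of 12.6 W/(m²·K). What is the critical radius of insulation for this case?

r_cr ≈ 7.21 mm

For a cylinder r_cr = k/h = 0.0908/12.6
r_cr = 7.21 mm; since the bare radius (23 mm) is above r_cr, any added insulation will reduce heat loss.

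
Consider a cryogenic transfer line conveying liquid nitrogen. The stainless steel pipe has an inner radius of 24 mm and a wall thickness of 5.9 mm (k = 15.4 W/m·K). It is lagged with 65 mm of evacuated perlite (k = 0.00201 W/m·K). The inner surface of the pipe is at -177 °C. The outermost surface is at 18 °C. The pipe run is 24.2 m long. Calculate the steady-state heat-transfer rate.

Treating each annulus and film as a series resistance:
R_stainless steel pipe wall = ln(29.9/24)/(2π×15.4×24.2) = 9.387×10^-5 K/W
R_evacuated perlite = ln(94.9/29.9)/(2π×0.00201×24.2) = 3.779 K/W
R_total = 3.779 K/W
Q = ΔT/R_total = 195/3.779

Q ≈ 51.6 W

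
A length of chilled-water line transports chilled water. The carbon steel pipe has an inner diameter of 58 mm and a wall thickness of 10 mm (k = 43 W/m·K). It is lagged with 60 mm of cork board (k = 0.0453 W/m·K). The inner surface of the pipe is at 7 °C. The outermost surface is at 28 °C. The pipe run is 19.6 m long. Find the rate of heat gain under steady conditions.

Radial resistances (cylindrical: R_cond = ln(r_o/r_i)/(2πkL), R_conv = 1/(h·2πrL)):
R_carbon steel pipe wall = ln(39/29)/(2π×43×19.6) = 5.595×10^-5 K/W
R_cork board = ln(99/39)/(2π×0.0453×19.6) = 0.167 K/W
R_total = 0.167 K/W
Q = ΔT/R_total = 21/0.167

Q ≈ 126 W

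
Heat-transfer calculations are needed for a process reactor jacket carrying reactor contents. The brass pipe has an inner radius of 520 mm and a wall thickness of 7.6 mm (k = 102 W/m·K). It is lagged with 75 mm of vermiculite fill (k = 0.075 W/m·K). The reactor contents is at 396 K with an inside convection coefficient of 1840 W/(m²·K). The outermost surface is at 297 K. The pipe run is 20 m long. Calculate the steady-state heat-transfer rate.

Q ≈ 7020 W

Treating each annulus and film as a series resistance:
R_inner film = 1/(h_i·2πr₁L) = 1/(1840×2π×0.52×20) = 8.317×10^-6 K/W
R_brass pipe wall = ln(527.6/520)/(2π×102×20) = 1.132×10^-6 K/W
R_vermiculite fill = ln(602.6/527.6)/(2π×0.075×20) = 0.0141 K/W
R_total = 0.01411 K/W
Q = ΔT/R_total = 99/0.01411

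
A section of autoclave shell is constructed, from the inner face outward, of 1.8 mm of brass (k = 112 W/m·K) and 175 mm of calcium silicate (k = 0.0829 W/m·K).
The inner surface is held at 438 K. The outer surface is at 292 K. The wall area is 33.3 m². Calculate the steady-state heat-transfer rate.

Thermal resistances in series:
R_brass = L/(kA) = 0.0018/(112×33.3) = 4.826×10^-7 K/W
R_calcium silicate = L/(kA) = 0.175/(0.0829×33.3) = 0.06339 K/W
R_total = 0.06339 K/W
Q = ΔT / R_total = 146 / 0.06339

Q ≈ 2300 W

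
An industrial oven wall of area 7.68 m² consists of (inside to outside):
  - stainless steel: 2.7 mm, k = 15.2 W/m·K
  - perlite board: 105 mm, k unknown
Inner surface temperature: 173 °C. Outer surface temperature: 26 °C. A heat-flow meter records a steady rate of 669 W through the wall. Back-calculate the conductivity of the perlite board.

Model the wall as resistances in series:
R_stainless steel = L/(kA) = 0.0027/(15.2×7.68) = 2.313×10^-5 K/W
Sum of known resistances R_other = 2.313×10^-5 K/W
Total R = ΔT/Q = 147/669 = 0.2197 K/W
R_perlite board = R_total − R_other = 0.2197 K/W
k = L/(R·A) = 0.105/(0.2197×7.68)

k ≈ 0.0622 W/(m·K)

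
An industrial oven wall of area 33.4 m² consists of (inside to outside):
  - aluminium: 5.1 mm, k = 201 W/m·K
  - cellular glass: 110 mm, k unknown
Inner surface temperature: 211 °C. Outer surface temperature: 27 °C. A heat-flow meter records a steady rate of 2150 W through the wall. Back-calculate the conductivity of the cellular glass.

Thermal resistances in series:
R_aluminium = L/(kA) = 0.0051/(201×33.4) = 7.597×10^-7 K/W
Sum of known resistances R_other = 7.597×10^-7 K/W
Total R = ΔT/Q = 184/2150 = 0.08558 K/W
R_cellular glass = R_total − R_other = 0.08558 K/W
k = L/(R·A) = 0.11/(0.08558×33.4)

k ≈ 0.0385 W/(m·K)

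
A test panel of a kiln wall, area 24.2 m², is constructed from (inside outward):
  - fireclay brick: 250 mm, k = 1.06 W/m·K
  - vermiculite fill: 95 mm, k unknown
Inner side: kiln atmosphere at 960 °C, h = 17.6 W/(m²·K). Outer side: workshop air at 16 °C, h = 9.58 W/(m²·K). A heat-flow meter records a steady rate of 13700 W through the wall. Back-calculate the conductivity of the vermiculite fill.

k ≈ 0.0748 W/(m·K)

Model the wall as resistances in series:
R_inner film = 1/(h_i·A) = 1/(17.6×24.2) = 0.002348 K/W
R_fireclay brick = L/(kA) = 0.25/(1.06×24.2) = 0.009746 K/W
R_outer film = 1/(h_o·A) = 1/(9.58×24.2) = 0.004313 K/W
Sum of known resistances R_other = 0.01641 K/W
Total R = ΔT/Q = 944/13700 = 0.06891 K/W
R_vermiculite fill = R_total − R_other = 0.0525 K/W
k = L/(R·A) = 0.095/(0.0525×24.2)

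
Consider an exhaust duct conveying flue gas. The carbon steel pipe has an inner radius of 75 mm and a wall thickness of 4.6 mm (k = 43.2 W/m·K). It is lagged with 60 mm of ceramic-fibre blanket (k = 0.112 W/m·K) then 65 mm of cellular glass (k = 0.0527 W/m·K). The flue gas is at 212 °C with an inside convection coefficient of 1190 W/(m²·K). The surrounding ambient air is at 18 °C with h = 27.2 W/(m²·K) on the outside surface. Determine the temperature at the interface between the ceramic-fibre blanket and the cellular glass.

For a radial system each layer contributes R = ln(r_out/r_in)/(2πkL); films add R = 1/(hA).
R_inner film = 1/(h_i·2πr₁L) = 1/(1190×2π×0.075×1) = 0.001783 K/W
R_carbon steel pipe wall = ln(79.6/75)/(2π×43.2×1) = 2.193×10^-4 K/W
R_ceramic-fibre blanket = ln(139.6/79.6)/(2π×0.112×1) = 0.7983 K/W
R_cellular glass = ln(204.6/139.6)/(2π×0.0527×1) = 1.154 K/W
R_outer film = 1/(h_o·2πr_oL) = 1/(27.2×2π×0.2046×1) = 0.0286 K/W
R_total = 1.983 K/W
Q = ΔT/R_total = 194/1.983
Q = 97.8 W/m
T_interface = T_inner − Q·ΣR(inner→interface) = 212 − 97.8×0.8003

T ≈ 134 °C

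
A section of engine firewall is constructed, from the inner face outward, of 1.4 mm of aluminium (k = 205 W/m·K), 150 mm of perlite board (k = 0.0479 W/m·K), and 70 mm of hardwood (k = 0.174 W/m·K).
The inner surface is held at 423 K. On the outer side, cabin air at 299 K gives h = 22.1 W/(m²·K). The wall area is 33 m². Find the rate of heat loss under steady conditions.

Q ≈ 1140 W

Series thermal resistances:
R_aluminium = L/(kA) = 0.0014/(205×33) = 2.069×10^-7 K/W
R_perlite board = L/(kA) = 0.15/(0.0479×33) = 0.09489 K/W
R_hardwood = L/(kA) = 0.07/(0.174×33) = 0.01219 K/W
R_outer film = 1/(h_o·A) = 1/(22.1×33) = 0.001371 K/W
R_total = 0.1085 K/W
Q = ΔT / R_total = 124 / 0.1085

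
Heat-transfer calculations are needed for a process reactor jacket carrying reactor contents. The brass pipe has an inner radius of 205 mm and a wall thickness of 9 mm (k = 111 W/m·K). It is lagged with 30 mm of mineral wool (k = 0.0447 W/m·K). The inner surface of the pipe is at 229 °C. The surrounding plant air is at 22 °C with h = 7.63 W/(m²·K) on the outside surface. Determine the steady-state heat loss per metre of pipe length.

Radial resistances (cylindrical: R_cond = ln(r_o/r_i)/(2πkL), R_conv = 1/(h·2πrL)):
R_brass pipe wall = ln(214/205)/(2π×111×1) = 6.161×10^-5 K/W
R_mineral wool = ln(244/214)/(2π×0.0447×1) = 0.4671 K/W
R_outer film = 1/(h_o·2πr_oL) = 1/(7.63×2π×0.244×1) = 0.08549 K/W
R_total = 0.5527 K/W
Q = ΔT/R_total = 207/0.5527

q′ ≈ 375 W/m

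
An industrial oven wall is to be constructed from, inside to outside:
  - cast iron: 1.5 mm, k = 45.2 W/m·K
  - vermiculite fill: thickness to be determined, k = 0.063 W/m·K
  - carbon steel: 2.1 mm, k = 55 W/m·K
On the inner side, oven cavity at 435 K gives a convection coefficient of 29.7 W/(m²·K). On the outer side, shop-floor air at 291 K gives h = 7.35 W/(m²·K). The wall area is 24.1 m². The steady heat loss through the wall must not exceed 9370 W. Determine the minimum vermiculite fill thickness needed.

L ≈ 12.6 mm

Treating each layer as a thermal resistance in series:
R_inner film = 1/(h_i·A) = 1/(29.7×24.1) = 0.001397 K/W
R_cast iron = L/(kA) = 0.0015/(45.2×24.1) = 1.377×10^-6 K/W
R_carbon steel = L/(kA) = 0.0021/(55×24.1) = 1.584×10^-6 K/W
R_outer film = 1/(h_o·A) = 1/(7.35×24.1) = 0.005645 K/W
Sum of the known resistances R_other = 0.007045 K/W
Required total resistance R_tot = ΔT/Q_allow = 144/9370 = 0.01537 K/W
R_vermiculite fill = R_tot − R_other = 0.008323 K/W
L = R·k·A = 0.008323×0.063×24.1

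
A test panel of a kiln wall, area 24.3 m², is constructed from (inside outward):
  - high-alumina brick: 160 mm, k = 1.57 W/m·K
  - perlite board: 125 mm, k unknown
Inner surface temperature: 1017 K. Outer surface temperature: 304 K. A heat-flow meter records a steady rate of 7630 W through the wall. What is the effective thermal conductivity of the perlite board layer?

Model the wall as resistances in series:
R_high-alumina brick = L/(kA) = 0.16/(1.57×24.3) = 0.004194 K/W
Sum of known resistances R_other = 0.004194 K/W
Total R = ΔT/Q = 713/7630 = 0.09345 K/W
R_perlite board = R_total − R_other = 0.08925 K/W
k = L/(R·A) = 0.125/(0.08925×24.3)

k ≈ 0.0576 W/(m·K)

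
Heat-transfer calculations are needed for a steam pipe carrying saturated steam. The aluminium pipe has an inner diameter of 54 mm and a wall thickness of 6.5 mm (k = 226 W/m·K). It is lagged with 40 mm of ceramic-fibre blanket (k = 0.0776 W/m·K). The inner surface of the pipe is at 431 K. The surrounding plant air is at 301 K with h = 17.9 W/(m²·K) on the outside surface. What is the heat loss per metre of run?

q′ ≈ 75 W/m

Cylindrical conduction, so R = ln(r₂/r₁)/(2πkL) per layer, in series:
R_aluminium pipe wall = ln(33.5/27)/(2π×226×1) = 1.519×10^-4 K/W
R_ceramic-fibre blanket = ln(73.5/33.5)/(2π×0.0776×1) = 1.612 K/W
R_outer film = 1/(h_o·2πr_oL) = 1/(17.9×2π×0.0735×1) = 0.121 K/W
R_total = 1.733 K/W
Q = ΔT/R_total = 130/1.733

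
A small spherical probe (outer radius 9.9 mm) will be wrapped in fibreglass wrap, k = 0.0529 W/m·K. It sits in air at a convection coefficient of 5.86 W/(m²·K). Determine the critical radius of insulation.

r_cr ≈ 18.1 mm

For a sphere r_cr = 2k/h = 2×0.0529/5.86
r_cr = 18.1 mm; since the bare radius (9.9 mm) is below r_cr, adding a thin layer of insulation will *increase* heat loss.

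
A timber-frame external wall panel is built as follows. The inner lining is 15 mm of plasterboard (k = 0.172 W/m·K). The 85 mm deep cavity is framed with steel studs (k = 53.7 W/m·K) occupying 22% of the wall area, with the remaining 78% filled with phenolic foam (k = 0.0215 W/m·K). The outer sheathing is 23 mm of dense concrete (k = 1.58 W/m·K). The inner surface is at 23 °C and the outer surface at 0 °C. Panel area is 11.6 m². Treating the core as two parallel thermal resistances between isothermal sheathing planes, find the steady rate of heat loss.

Sheathing layers in series; stud and cavity paths in parallel between them.
R_inner = 0.015/(0.172×11.6) = 0.007518 K/W
R_stud  = 0.085/(53.7×0.22×11.6) = 6.202×10^-4 K/W
R_cav   = 0.085/(0.0215×0.78×11.6) = 0.4369 K/W
1/R_core = 1/R_stud + 1/R_cav → R_core = 6.194×10^-4 K/W
R_outer = 0.023/(1.58×11.6) = 0.001255 K/W
R_total = 0.009392 K/W
Q = ΔT/R_total = 23/0.009392

Q ≈ 2450 W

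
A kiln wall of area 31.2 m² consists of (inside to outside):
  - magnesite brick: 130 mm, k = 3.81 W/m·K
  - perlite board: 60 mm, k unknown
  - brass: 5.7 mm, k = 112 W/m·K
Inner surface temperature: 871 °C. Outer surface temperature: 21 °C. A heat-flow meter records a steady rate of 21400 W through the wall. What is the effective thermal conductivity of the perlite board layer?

Treating each layer as a thermal resistance in series:
R_magnesite brick = L/(kA) = 0.13/(3.81×31.2) = 0.001094 K/W
R_brass = L/(kA) = 0.0057/(112×31.2) = 1.631×10^-6 K/W
Sum of known resistances R_other = 0.001095 K/W
Total R = ΔT/Q = 850/21400 = 0.03972 K/W
R_perlite board = R_total − R_other = 0.03862 K/W
k = L/(R·A) = 0.06/(0.03862×31.2)

k ≈ 0.0498 W/(m·K)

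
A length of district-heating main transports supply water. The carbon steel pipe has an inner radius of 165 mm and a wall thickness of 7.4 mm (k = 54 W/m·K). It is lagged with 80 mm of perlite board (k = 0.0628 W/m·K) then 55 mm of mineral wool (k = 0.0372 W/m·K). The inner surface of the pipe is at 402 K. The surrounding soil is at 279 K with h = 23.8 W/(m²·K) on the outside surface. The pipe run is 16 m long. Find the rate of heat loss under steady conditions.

For a radial system each layer contributes R = ln(r_out/r_in)/(2πkL); films add R = 1/(hA).
R_carbon steel pipe wall = ln(172.4/165)/(2π×54×16) = 8.082×10^-6 K/W
R_perlite board = ln(252.4/172.4)/(2π×0.0628×16) = 0.06038 K/W
R_mineral wool = ln(307.4/252.4)/(2π×0.0372×16) = 0.05271 K/W
R_outer film = 1/(h_o·2πr_oL) = 1/(23.8×2π×0.3074×16) = 0.00136 K/W
R_total = 0.1145 K/W
Q = ΔT/R_total = 123/0.1145

Q ≈ 1070 W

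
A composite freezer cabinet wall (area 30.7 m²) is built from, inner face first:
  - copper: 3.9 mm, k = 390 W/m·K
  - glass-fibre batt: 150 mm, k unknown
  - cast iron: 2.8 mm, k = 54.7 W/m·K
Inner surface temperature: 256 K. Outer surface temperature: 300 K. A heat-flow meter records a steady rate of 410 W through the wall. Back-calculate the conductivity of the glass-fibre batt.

k ≈ 0.0455 W/(m·K)

Thermal resistances in series:
R_copper = L/(kA) = 0.0039/(390×30.7) = 3.257×10^-7 K/W
R_cast iron = L/(kA) = 0.0028/(54.7×30.7) = 1.667×10^-6 K/W
Sum of known resistances R_other = 1.993×10^-6 K/W
Total R = ΔT/Q = 44/410 = 0.1073 K/W
R_glass-fibre batt = R_total − R_other = 0.1073 K/W
k = L/(R·A) = 0.15/(0.1073×30.7)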